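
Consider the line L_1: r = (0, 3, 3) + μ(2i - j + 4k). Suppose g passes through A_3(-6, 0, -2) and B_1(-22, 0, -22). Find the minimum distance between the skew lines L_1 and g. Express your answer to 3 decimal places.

0.912

A direction vector for g is B_1 − A_3 = (-16, 0, -20).
Common perpendicular direction n = (2, -1, 4) × (-16, 0, -20) = (20, -24, -16).
With w = (-6, 0, -2) − (0, 3, 3) = (-6, -3, -5), w · n = 32.
Distance = |w · n| / |n| = |32| / √1232 ≈ 0.912.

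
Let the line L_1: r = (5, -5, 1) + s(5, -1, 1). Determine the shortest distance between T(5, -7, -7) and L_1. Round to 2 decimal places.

Taking (5, -5, 1) on L_1 with direction v = (5, -1, 1): w = T − (5, -5, 1) = (0, -2, -8), and w × v = (-10, -40, 10).
Distance = |w × v| / |v| = √1800 / √27 ≈ 8.16.

8.16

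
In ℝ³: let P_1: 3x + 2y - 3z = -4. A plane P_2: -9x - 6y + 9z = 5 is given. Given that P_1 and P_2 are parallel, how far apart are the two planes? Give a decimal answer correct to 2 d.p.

Rescale P_2 by 1/(-3): 3x + 2y - 3z = -5/3. Then distance = |-4 − (-5/3)| / √22 ≈ 0.50.

0.50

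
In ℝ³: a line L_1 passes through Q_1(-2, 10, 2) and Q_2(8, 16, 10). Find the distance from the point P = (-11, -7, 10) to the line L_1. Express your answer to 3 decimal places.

A direction vector for L_1 is Q_2 − Q_1 = (10, 6, 8).
Taking (-2, 10, 2) on L_1 with direction v = (10, 6, 8): w = P − (-2, 10, 2) = (-9, -17, 8), and w × v = (-184, 152, 116).
Distance = |w × v| / |v| = √70416 / √200 ≈ 18.764.

18.764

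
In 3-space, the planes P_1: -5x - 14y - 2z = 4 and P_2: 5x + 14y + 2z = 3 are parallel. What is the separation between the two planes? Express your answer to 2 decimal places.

Rescale P_2 by 1/(-1): -5x - 14y - 2z = -3. Then distance = |4 − (-3)| / √225 ≈ 0.47.

0.47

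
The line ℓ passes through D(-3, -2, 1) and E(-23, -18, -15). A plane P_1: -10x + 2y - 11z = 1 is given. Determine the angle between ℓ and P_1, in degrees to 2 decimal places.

A direction vector for ℓ is E − D = (-20, -16, -16).
sin θ = |n·v| / (|n||v|) = |344| / (√225 · √912) = 0.75940.
θ ≈ 49.41°.

49.41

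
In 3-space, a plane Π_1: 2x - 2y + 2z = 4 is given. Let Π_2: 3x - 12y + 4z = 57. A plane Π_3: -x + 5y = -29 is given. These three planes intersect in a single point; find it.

(-1, -6, -3)

Solving the 3×3 linear system 2x - 2y + 2z = 4, 3x - 12y + 4z = 57, -x + 5y = -29 (e.g. by elimination or Cramer's rule, determinant = -26) gives (-1, -6, -3).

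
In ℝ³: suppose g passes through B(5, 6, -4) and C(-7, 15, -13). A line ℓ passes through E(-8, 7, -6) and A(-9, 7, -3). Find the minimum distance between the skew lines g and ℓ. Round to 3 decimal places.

6.085

A direction vector for g is C − B = (-12, 9, -9).
A direction vector for ℓ is A − E = (-1, 0, 3).
Common perpendicular direction n = (-12, 9, -9) × (-1, 0, 3) = (27, 45, 9).
With w = (-8, 7, -6) − (5, 6, -4) = (-13, 1, -2), w · n = -324.
Distance = |w · n| / |n| = |-324| / √2835 ≈ 6.085.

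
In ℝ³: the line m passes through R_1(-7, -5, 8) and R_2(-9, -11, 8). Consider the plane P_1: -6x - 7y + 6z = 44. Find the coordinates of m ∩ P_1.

(-4, 4, 8)

A direction vector for m is R_2 − R_1 = (-2, -6, 0).
Substitute r = (-7, -5, 8) + t(-2, -6, 0) into the plane: 125 + 54t = 44, so t = -3/2.
Intersection: (-7, -5, 8) + (-3/2)·(-2, -6, 0) = (-4, 4, 8).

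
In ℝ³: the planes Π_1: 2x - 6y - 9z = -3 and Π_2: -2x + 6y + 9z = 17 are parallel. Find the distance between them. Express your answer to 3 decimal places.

Rescale Π_2 by 1/(-1): 2x - 6y - 9z = -17. Then distance = |-3 − (-17)| / √121 ≈ 1.273.

1.273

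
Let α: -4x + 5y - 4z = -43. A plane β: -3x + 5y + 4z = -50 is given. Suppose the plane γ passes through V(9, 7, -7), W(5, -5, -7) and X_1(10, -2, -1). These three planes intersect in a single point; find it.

VW = (-4, -12, 0), VX_1 = (1, -9, 6); a normal to γ is VW × VX_1 = (-72, 24, 48).
Using V: γ has equation -72x + 24y + 48z = -816.
Solving the 3×3 linear system -4x + 5y - 4z = -43, -3x + 5y + 4z = -50, -72x + 24y + 48z = -816 (e.g. by elimination or Cramer's rule, determinant = -2448) gives (9, -3, -2).

(9, -3, -2)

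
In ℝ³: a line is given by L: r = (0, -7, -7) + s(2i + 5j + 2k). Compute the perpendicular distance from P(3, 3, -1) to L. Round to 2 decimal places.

Taking (0, -7, -7) on L with direction v = (2, 5, 2): w = P − (0, -7, -7) = (3, 10, 6), and w × v = (-10, 6, -5).
Distance = |w × v| / |v| = √161 / √33 ≈ 2.21.

2.21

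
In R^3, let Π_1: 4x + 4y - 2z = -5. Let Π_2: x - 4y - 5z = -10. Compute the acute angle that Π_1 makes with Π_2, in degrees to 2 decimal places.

87.05

cos θ = |n₁·n₂| / (|n₁||n₂|) = |-2| / (√36 · √42).
θ = arccos(0.05143) ≈ 87.05°.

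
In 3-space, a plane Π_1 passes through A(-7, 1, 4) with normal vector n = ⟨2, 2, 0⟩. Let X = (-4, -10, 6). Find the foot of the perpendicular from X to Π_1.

Π_1: n·r = n·A gives 2x + 2y = -12.
Foot = X − λn with λ = (n·X − d)/|n|² = (-28 − (-12))/8 = -2.
Foot = (-4, -10, 6) − (-2)·(2, 2, 0) = (0, -6, 6).

(0, -6, 6)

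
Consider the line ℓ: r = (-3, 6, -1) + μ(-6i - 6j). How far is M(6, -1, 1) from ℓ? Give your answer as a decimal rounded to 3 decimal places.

Taking (-3, 6, -1) on ℓ with direction v = (-6, -6, 0): w = M − (-3, 6, -1) = (9, -7, 2), and w × v = (12, -12, -96).
Distance = |w × v| / |v| = √9504 / √72 ≈ 11.489.

11.489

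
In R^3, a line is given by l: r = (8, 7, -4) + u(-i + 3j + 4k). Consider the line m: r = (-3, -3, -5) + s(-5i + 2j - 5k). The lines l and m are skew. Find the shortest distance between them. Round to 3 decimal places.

Common perpendicular direction n = (-1, 3, 4) × (-5, 2, -5) = (-23, -25, 13).
With w = (-3, -3, -5) − (8, 7, -4) = (-11, -10, -1), w · n = 490.
Distance = |w · n| / |n| = |490| / √1323 ≈ 13.472.

13.472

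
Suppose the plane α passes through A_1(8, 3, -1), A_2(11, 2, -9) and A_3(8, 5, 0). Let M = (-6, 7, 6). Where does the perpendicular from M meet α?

(4, 5, 10)

A_1A_2 = (3, -1, -8), A_1A_3 = (0, 2, 1); a normal to α is A_1A_2 × A_1A_3 = (15, -3, 6).
Using A_1: α has equation 15x - 3y + 6z = 105.
Foot = M − λn with λ = (n·M − d)/|n|² = (-75 − 105)/270 = -2/3.
Foot = (-6, 7, 6) − (-2/3)·(15, -3, 6) = (4, 5, 10).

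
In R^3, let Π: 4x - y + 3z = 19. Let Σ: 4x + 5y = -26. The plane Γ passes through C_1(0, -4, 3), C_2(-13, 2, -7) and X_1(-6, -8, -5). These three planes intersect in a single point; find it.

(1, -6, 3)

C_1C_2 = (-13, 6, -10), C_1X_1 = (-6, -4, -8); a normal to Γ is C_1C_2 × C_1X_1 = (-88, -44, 88).
Using C_1: Γ has equation -88x - 44y + 88z = 440.
Solving the 3×3 linear system 4x - y + 3z = 19, 4x + 5y = -26, -88x - 44y + 88z = 440 (e.g. by elimination or Cramer's rule, determinant = 2904) gives (1, -6, 3).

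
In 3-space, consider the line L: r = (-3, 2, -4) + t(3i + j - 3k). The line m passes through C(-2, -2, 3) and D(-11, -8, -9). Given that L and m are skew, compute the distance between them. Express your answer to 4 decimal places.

4.9036

A direction vector for m is D − C = (-9, -6, -12).
Common perpendicular direction n = (3, 1, -3) × (-9, -6, -12) = (-30, 63, -9).
With w = (-2, -2, 3) − (-3, 2, -4) = (1, -4, 7), w · n = -345.
Distance = |w · n| / |n| = |-345| / √4950 ≈ 4.9036.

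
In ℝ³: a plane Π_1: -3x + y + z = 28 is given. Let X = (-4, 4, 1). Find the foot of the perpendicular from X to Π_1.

Foot = X − λn with λ = (n·X − d)/|n|² = (17 − 28)/11 = -1.
Foot = (-4, 4, 1) − (-1)·(-3, 1, 1) = (-7, 5, 2).

(-7, 5, 2)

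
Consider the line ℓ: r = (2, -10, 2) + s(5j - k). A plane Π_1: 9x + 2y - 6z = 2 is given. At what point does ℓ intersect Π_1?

Substitute r = (2, -10, 2) + t(0, 5, -1) into the plane: -14 + 16t = 2, so t = 1.
Intersection: (2, -10, 2) + 1·(0, 5, -1) = (2, -5, 1).

(2, -5, 1)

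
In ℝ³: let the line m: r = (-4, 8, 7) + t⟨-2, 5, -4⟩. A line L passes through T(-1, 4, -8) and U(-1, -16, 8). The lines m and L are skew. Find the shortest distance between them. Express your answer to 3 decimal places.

14.212

A direction vector for L is U − T = (0, -20, 16).
Common perpendicular direction n = (-2, 5, -4) × (0, -20, 16) = (0, 32, 40).
With w = (-1, 4, -8) − (-4, 8, 7) = (3, -4, -15), w · n = -728.
Distance = |w · n| / |n| = |-728| / √2624 ≈ 14.212.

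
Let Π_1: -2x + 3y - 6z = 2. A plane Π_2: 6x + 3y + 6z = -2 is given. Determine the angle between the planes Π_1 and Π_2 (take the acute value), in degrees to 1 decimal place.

cos θ = |n₁·n₂| / (|n₁||n₂|) = |-39| / (√49 · √81).
θ = arccos(0.61905) ≈ 51.8°.

51.8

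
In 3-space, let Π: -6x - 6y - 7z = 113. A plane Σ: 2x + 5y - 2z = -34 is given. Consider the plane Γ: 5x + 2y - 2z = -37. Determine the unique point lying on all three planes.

Solving the 3×3 linear system -6x - 6y - 7z = 113, 2x + 5y - 2z = -34, 5x + 2y - 2z = -37 (e.g. by elimination or Cramer's rule, determinant = 219) gives (-7, -6, -5).

(-7, -6, -5)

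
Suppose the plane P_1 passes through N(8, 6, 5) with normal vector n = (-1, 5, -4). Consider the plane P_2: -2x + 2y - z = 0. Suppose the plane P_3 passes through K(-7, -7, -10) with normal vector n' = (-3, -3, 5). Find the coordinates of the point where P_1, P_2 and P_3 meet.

(-1, -3, -4)

P_1: n·r = n·N gives -x + 5y - 4z = 2.
P_3: n'·r = n'·K gives -3x - 3y + 5z = -8.
Solving the 3×3 linear system -x + 5y - 4z = 2, -2x + 2y - z = 0, -3x - 3y + 5z = -8 (e.g. by elimination or Cramer's rule, determinant = 10) gives (-1, -3, -4).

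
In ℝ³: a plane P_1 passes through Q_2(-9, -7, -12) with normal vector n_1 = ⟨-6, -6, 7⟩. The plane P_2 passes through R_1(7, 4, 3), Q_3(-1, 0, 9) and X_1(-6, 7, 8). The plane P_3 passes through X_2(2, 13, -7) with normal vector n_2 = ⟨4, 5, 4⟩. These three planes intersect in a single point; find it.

P_1: n_1·r = n_1·Q_2 gives -6x - 6y + 7z = 12.
R_1Q_3 = (-8, -4, 6), R_1X_1 = (-13, 3, 5); a normal to P_2 is R_1Q_3 × R_1X_1 = (-38, -38, -76).
Using R_1: P_2 has equation -38x - 38y - 76z = -646.
P_3: n_2·r = n_2·X_2 gives 4x + 5y + 4z = 45.
Solving the 3×3 linear system -6x - 6y + 7z = 12, -38x - 38y - 76z = -646, 4x + 5y + 4z = 45 (e.g. by elimination or Cramer's rule, determinant = -722) gives (4, 1, 6).

(4, 1, 6)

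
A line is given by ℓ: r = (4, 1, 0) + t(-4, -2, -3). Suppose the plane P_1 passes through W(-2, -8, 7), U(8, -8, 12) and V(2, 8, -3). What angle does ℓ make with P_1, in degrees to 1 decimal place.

20.2

WU = (10, 0, 5), WV = (4, 16, -10); a normal to P_1 is WU × WV = (-80, 120, 160).
Using W: P_1 has equation -80x + 120y + 160z = 320.
sin θ = |n·v| / (|n||v|) = |-400| / (√46400 · √29) = 0.34483.
θ ≈ 20.2°.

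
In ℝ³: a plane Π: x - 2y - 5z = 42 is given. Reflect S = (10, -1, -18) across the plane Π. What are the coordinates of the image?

(6, 7, 2)

λ = (n·S − d)/|n|² = (102 − 42)/30 = 2.
Reflection = S − 2λn = (10, -1, -18) − 4·(1, -2, -5) = (6, 7, 2).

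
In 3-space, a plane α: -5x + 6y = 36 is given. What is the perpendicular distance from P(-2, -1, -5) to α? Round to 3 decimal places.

4.097

n·P − d = (-5)·(-2) + (6)·(-1) + (0)·(-5) − 36 = -32; |n| = √61.
Distance = |-32| / √61 = 32/√61 ≈ 4.097.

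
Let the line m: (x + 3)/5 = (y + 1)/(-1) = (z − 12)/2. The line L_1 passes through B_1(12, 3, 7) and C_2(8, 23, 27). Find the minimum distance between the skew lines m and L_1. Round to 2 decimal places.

m has direction (5, -1, 2) through (-3, -1, 12).
A direction vector for L_1 is C_2 − B_1 = (-4, 20, 20).
Common perpendicular direction n = (5, -1, 2) × (-4, 20, 20) = (-60, -108, 96).
With w = (12, 3, 7) − (-3, -1, 12) = (15, 4, -5), w · n = -1812.
Distance = |w · n| / |n| = |-1812| / √24480 ≈ 11.58.

11.58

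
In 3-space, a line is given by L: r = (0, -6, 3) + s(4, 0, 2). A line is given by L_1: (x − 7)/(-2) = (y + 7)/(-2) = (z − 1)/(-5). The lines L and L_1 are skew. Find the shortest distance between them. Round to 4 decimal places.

L_1 has direction (-2, -2, -5) through (7, -7, 1).
Common perpendicular direction n = (4, 0, 2) × (-2, -2, -5) = (4, 16, -8).
With w = (7, -7, 1) − (0, -6, 3) = (7, -1, -2), w · n = 28.
Distance = |w · n| / |n| = |28| / √336 ≈ 1.5275.

1.5275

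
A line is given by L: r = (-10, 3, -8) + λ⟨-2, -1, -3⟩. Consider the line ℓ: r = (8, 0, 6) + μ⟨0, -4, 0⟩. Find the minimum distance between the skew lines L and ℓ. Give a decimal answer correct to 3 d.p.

7.211

Common perpendicular direction n = (-2, -1, -3) × (0, -4, 0) = (-12, 0, 8).
With w = (8, 0, 6) − (-10, 3, -8) = (18, -3, 14), w · n = -104.
Distance = |w · n| / |n| = |-104| / √208 ≈ 7.211.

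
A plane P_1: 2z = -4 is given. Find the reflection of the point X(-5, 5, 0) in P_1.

λ = (n·X − d)/|n|² = (0 − (-4))/4 = 1.
Reflection = X − 2λn = (-5, 5, 0) − 2·(0, 0, 2) = (-5, 5, -4).

(-5, 5, -4)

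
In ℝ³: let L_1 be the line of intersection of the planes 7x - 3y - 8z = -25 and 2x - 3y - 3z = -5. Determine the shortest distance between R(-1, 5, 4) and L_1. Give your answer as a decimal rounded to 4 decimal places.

7.0113

Direction of L_1: (7, -3, -8) × (2, -3, -3) = (-15, 5, -15).
A point on L_1: solving the two plane equations with x = -1 gives (-1, -2, 3).
Taking (-1, -2, 3) on L_1 with direction v = (-15, 5, -15): w = R − (-1, -2, 3) = (0, 7, 1), and w × v = (-110, -15, 105).
Distance = |w × v| / |v| = √23350 / √475 ≈ 7.0113.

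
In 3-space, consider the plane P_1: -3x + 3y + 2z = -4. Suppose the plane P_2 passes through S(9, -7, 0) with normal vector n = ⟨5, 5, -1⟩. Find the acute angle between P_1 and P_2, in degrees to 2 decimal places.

86.58

P_2: n·r = n·S gives 5x + 5y - z = 10.
cos θ = |n₁·n₂| / (|n₁||n₂|) = |-2| / (√22 · √51).
θ = arccos(0.05971) ≈ 86.58°.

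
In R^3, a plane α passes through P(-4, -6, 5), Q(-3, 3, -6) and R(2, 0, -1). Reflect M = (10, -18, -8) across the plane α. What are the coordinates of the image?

PQ = (1, 9, -11), PR = (6, 6, -6); a normal to α is PQ × PR = (12, -60, -48).
Using P: α has equation 12x - 60y - 48z = 72.
λ = (n·M − d)/|n|² = (1584 − 72)/6048 = 1/4.
Reflection = M − 2λn = (10, -18, -8) − (1/2)·(12, -60, -48) = (4, 12, 16).

(4, 12, 16)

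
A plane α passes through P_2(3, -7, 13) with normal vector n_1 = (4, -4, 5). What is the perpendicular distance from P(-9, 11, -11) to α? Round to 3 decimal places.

α: n_1·r = n_1·P_2 gives 4x - 4y + 5z = 105.
n·P − d = (4)·(-9) + (-4)·(11) + (5)·(-11) − 105 = -240; |n| = √57.
Distance = |-240| / √57 = 240/√57 ≈ 31.789.

31.789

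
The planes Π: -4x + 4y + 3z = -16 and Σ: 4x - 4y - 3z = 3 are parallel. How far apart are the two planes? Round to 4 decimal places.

2.0303

Rescale Σ by 1/(-1): -4x + 4y + 3z = -3. Then distance = |-16 − (-3)| / √41 ≈ 2.0303.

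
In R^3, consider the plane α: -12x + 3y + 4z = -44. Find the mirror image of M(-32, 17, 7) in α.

(40, -1, -17)

λ = (n·M − d)/|n|² = (463 − (-44))/169 = 3.
Reflection = M − 2λn = (-32, 17, 7) − 6·(-12, 3, 4) = (40, -1, -17).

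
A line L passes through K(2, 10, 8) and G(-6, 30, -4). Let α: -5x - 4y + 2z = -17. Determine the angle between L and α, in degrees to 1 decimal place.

A direction vector for L is G − K = (-8, 20, -12).
sin θ = |n·v| / (|n||v|) = |-64| / (√45 · √608) = 0.38692.
θ ≈ 22.8°.

22.8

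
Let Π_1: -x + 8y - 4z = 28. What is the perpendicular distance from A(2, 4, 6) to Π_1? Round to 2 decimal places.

n·A − d = (-1)·(2) + (8)·(4) + (-4)·(6) − 28 = -22; |n| = √81.
Distance = |-22| / √81 = 22/√81 ≈ 2.44.

2.44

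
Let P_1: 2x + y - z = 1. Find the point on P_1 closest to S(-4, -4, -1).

Foot = S − λn with λ = (n·S − d)/|n|² = (-11 − 1)/6 = -2.
Foot = (-4, -4, -1) − (-2)·(2, 1, -1) = (0, -2, -3).

(0, -2, -3)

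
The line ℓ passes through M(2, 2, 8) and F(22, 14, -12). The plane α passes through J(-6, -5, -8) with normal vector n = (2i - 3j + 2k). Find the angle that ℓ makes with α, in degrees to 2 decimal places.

A direction vector for ℓ is F − M = (20, 12, -20).
α: n·r = n·J gives 2x - 3y + 2z = -13.
sin θ = |n·v| / (|n||v|) = |-36| / (√17 · √944) = 0.28418.
θ ≈ 16.51°.

16.51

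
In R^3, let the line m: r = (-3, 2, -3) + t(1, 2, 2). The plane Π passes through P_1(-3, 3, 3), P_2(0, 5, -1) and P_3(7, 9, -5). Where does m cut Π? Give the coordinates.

P_1P_2 = (3, 2, -4), P_1P_3 = (10, 6, -8); a normal to Π is P_1P_2 × P_1P_3 = (8, -16, -2).
Using P_1: Π has equation 8x - 16y - 2z = -78.
Substitute r = (-3, 2, -3) + t(1, 2, 2) into the plane: -50 + (-28)t = -78, so t = 1.
Intersection: (-3, 2, -3) + 1·(1, 2, 2) = (-2, 4, -1).

(-2, 4, -1)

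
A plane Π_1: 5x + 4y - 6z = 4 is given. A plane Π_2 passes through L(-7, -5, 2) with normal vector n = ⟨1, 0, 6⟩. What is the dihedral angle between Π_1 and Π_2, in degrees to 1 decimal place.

Π_2: n·r = n·L gives x + 6z = 5.
cos θ = |n₁·n₂| / (|n₁||n₂|) = |-31| / (√77 · √37).
θ = arccos(0.58079) ≈ 54.5°.

54.5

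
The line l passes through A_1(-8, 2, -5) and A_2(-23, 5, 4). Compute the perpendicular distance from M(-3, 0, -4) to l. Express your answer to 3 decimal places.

A direction vector for l is A_2 − A_1 = (-15, 3, 9).
Taking (-8, 2, -5) on l with direction v = (-15, 3, 9): w = M − (-8, 2, -5) = (5, -2, 1), and w × v = (-21, -60, -15).
Distance = |w × v| / |v| = √4266 / √315 ≈ 3.680.

3.680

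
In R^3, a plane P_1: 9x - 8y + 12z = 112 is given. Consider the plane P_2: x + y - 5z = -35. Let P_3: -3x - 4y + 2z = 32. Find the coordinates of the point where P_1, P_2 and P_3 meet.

Solving the 3×3 linear system 9x - 8y + 12z = 112, x + y - 5z = -35, -3x - 4y + 2z = 32 (e.g. by elimination or Cramer's rule, determinant = -278) gives (0, -5, 6).

(0, -5, 6)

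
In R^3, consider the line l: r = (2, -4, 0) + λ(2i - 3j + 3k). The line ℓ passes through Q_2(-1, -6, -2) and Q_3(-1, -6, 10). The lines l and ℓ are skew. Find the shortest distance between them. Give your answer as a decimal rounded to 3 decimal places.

A direction vector for ℓ is Q_3 − Q_2 = (0, 0, 12).
Common perpendicular direction n = (2, -3, 3) × (0, 0, 12) = (-36, -24, 0).
With w = (-1, -6, -2) − (2, -4, 0) = (-3, -2, -2), w · n = 156.
Distance = |w · n| / |n| = |156| / √1872 ≈ 3.606.

3.606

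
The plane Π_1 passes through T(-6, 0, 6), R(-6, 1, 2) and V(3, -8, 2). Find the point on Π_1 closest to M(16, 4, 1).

TR = (0, 1, -4), TV = (9, -8, -4); a normal to Π_1 is TR × TV = (-36, -36, -9).
Using T: Π_1 has equation -36x - 36y - 9z = 162.
Foot = M − λn with λ = (n·M − d)/|n|² = (-729 − 162)/2673 = -1/3.
Foot = (16, 4, 1) − (-1/3)·(-36, -36, -9) = (4, -8, -2).

(4, -8, -2)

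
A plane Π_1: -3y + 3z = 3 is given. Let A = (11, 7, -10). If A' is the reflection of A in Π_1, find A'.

(11, -11, 8)

λ = (n·A − d)/|n|² = (-51 − 3)/18 = -3.
Reflection = A − 2λn = (11, 7, -10) − (-6)·(0, -3, 3) = (11, -11, 8).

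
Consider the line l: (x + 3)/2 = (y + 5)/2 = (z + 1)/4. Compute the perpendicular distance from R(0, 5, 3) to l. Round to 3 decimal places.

l has direction (2, 2, 4) through (-3, -5, -1).
Taking (-3, -5, -1) on l with direction v = (2, 2, 4): w = R − (-3, -5, -1) = (3, 10, 4), and w × v = (32, -4, -14).
Distance = |w × v| / |v| = √1236 / √24 ≈ 7.176.

7.176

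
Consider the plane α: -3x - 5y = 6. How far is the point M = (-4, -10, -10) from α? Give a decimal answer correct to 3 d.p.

9.604

n·M − d = (-3)·(-4) + (-5)·(-10) + (0)·(-10) − 6 = 56; |n| = √34.
Distance = |56| / √34 = 56/√34 ≈ 9.604.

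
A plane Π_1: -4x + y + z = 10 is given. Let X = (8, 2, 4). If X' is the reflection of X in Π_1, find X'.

(-8, 6, 8)

λ = (n·X − d)/|n|² = (-26 − 10)/18 = -2.
Reflection = X − 2λn = (8, 2, 4) − (-4)·(-4, 1, 1) = (-8, 6, 8).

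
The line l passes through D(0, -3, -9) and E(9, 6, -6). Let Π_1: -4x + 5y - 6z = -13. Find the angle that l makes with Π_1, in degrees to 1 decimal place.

4.5

A direction vector for l is E − D = (9, 9, 3).
sin θ = |n·v| / (|n||v|) = |-9| / (√77 · √171) = 0.07843.
θ ≈ 4.5°.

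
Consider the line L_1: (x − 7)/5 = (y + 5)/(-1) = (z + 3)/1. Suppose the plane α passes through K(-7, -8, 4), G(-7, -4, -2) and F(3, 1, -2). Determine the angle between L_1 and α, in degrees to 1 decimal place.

L_1 has direction (5, -1, 1) through (7, -5, -3).
KG = (0, 4, -6), KF = (10, 9, -6); a normal to α is KG × KF = (30, -60, -40).
Using K: α has equation 30x - 60y - 40z = 110.
sin θ = |n·v| / (|n||v|) = |170| / (√6100 · √27) = 0.41889.
θ ≈ 24.8°.

24.8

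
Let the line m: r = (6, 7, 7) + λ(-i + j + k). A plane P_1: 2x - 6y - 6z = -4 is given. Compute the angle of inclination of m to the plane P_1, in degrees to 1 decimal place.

68.0

sin θ = |n·v| / (|n||v|) = |-14| / (√76 · √3) = 0.92717.
θ ≈ 68.0°.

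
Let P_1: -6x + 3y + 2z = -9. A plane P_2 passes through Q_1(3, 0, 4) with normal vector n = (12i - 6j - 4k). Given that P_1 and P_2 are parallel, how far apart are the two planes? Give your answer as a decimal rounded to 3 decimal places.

0.143

P_2: n·r = n·Q_1 gives 12x - 6y - 4z = 20.
Rescale P_2 by 1/(-2): -6x + 3y + 2z = -10. Then distance = |-9 − (-10)| / √49 ≈ 0.143.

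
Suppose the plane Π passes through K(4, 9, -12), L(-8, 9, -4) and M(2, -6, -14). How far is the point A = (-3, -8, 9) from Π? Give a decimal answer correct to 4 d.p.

16.4545

KL = (-12, 0, 8), KM = (-2, -15, -2); a normal to Π is KL × KM = (120, -40, 180).
Using K: Π has equation 120x - 40y + 180z = -2040.
n·A − d = (120)·(-3) + (-40)·(-8) + (180)·(9) − (-2040) = 3620; |n| = √48400.
Distance = |3620| / √48400 = 3620/√48400 ≈ 16.4545.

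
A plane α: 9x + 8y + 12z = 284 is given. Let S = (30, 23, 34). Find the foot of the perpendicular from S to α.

(12, 7, 10)

Foot = S − λn with λ = (n·S − d)/|n|² = (862 − 284)/289 = 2.
Foot = (30, 23, 34) − 2·(9, 8, 12) = (12, 7, 10).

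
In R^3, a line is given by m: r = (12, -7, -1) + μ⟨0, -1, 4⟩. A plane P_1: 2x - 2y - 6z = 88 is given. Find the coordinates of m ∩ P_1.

(12, -5, -9)

Substitute r = (12, -7, -1) + t(0, -1, 4) into the plane: 44 + (-22)t = 88, so t = -2.
Intersection: (12, -7, -1) + (-2)·(0, -1, 4) = (12, -5, -9).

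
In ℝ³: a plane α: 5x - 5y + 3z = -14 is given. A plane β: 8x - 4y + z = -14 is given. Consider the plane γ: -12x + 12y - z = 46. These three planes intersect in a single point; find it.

(0, 4, 2)

Solving the 3×3 linear system 5x - 5y + 3z = -14, 8x - 4y + z = -14, -12x + 12y - z = 46 (e.g. by elimination or Cramer's rule, determinant = 124) gives (0, 4, 2).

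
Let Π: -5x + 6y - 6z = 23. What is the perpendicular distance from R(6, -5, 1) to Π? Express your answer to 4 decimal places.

n·R − d = (-5)·(6) + (6)·(-5) + (-6)·(1) − 23 = -89; |n| = √97.
Distance = |-89| / √97 = 89/√97 ≈ 9.0366.

9.0366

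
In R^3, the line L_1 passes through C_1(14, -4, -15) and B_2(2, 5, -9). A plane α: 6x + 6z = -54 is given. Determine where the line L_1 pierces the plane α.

A direction vector for L_1 is B_2 − C_1 = (-12, 9, 6).
Substitute r = (14, -4, -15) + t(-12, 9, 6) into the plane: -6 + (-36)t = -54, so t = 4/3.
Intersection: (14, -4, -15) + (4/3)·(-12, 9, 6) = (-2, 8, -7).

(-2, 8, -7)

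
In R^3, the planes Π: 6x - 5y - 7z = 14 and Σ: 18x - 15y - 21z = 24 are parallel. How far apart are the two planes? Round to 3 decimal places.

0.572

Rescale Σ by 1/3: 6x - 5y - 7z = 8. Then distance = |14 − 8| / √110 ≈ 0.572.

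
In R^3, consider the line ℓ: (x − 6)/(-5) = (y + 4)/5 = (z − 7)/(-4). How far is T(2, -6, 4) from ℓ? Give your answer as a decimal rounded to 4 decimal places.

ℓ has direction (-5, 5, -4) through (6, -4, 7).
Taking (6, -4, 7) on ℓ with direction v = (-5, 5, -4): w = T − (6, -4, 7) = (-4, -2, -3), and w × v = (23, -1, -30).
Distance = |w × v| / |v| = √1430 / √66 ≈ 4.6547.

4.6547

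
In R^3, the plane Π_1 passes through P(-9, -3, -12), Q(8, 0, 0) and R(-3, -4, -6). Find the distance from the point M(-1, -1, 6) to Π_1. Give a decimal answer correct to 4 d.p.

PQ = (17, 3, 12), PR = (6, -1, 6); a normal to Π_1 is PQ × PR = (30, -30, -35).
Using P: Π_1 has equation 30x - 30y - 35z = 240.
n·M − d = (30)·(-1) + (-30)·(-1) + (-35)·(6) − 240 = -450; |n| = √3025.
Distance = |-450| / √3025 = 450/√3025 ≈ 8.1818.

8.1818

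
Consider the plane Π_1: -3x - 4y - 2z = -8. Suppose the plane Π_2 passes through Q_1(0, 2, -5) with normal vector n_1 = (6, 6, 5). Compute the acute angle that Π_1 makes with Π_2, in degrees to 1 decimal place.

Π_2: n_1·r = n_1·Q_1 gives 6x + 6y + 5z = -13.
cos θ = |n₁·n₂| / (|n₁||n₂|) = |-52| / (√29 · √97).
θ = arccos(0.98043) ≈ 11.4°.

11.4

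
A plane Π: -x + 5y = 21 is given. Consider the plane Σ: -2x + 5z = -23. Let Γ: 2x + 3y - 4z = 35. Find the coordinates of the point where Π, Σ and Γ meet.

Solving the 3×3 linear system -x + 5y = 21, -2x + 5z = -23, 2x + 3y - 4z = 35 (e.g. by elimination or Cramer's rule, determinant = 25) gives (4, 5, -3).

(4, 5, -3)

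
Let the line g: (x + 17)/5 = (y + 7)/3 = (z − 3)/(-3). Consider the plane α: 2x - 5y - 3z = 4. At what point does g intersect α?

(-2, 2, -6)

g has direction (5, 3, -3) through (-17, -7, 3).
Substitute r = (-17, -7, 3) + t(5, 3, -3) into the plane: -8 + 4t = 4, so t = 3.
Intersection: (-17, -7, 3) + 3·(5, 3, -3) = (-2, 2, -6).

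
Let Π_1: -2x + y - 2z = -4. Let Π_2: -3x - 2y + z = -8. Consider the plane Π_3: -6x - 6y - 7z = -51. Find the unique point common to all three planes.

(1, 4, 3)

Solving the 3×3 linear system -2x + y - 2z = -4, -3x - 2y + z = -8, -6x - 6y - 7z = -51 (e.g. by elimination or Cramer's rule, determinant = -79) gives (1, 4, 3).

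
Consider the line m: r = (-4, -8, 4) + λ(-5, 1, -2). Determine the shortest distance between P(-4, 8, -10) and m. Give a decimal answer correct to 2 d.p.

Taking (-4, -8, 4) on m with direction v = (-5, 1, -2): w = P − (-4, -8, 4) = (0, 16, -14), and w × v = (-18, 70, 80).
Distance = |w × v| / |v| = √11624 / √30 ≈ 19.68.

19.68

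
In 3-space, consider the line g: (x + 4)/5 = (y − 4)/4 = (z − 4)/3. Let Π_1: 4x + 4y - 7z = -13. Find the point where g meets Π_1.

(1, 8, 7)

g has direction (5, 4, 3) through (-4, 4, 4).
Substitute r = (-4, 4, 4) + t(5, 4, 3) into the plane: -28 + 15t = -13, so t = 1.
Intersection: (-4, 4, 4) + 1·(5, 4, 3) = (1, 8, 7).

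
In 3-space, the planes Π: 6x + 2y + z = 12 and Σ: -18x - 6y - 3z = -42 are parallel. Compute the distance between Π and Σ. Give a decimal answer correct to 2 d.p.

Rescale Σ by 1/(-3): 6x + 2y + z = 14. Then distance = |12 − 14| / √41 ≈ 0.31.

0.31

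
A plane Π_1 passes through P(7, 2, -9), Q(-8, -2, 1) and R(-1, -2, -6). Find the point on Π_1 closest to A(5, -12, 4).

PQ = (-15, -4, 10), PR = (-8, -4, 3); a normal to Π_1 is PQ × PR = (28, -35, 28).
Using P: Π_1 has equation 28x - 35y + 28z = -126.
Foot = A − λn with λ = (n·A − d)/|n|² = (672 − (-126))/2793 = 2/7.
Foot = (5, -12, 4) − (2/7)·(28, -35, 28) = (-3, -2, -4).

(-3, -2, -4)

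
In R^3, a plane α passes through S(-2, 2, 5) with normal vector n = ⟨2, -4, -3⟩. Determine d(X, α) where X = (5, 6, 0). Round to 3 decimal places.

α: n·r = n·S gives 2x - 4y - 3z = -27.
n·X − d = (2)·(5) + (-4)·(6) + (-3)·(0) − (-27) = 13; |n| = √29.
Distance = |13| / √29 = 13/√29 ≈ 2.414.

2.414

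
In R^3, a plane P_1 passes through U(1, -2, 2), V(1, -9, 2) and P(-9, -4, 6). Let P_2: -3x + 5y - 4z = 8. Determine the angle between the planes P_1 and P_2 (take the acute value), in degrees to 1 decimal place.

UV = (0, -7, 0), UP = (-10, -2, 4); a normal to P_1 is UV × UP = (-28, 0, -70).
Using U: P_1 has equation -28x - 70z = -168.
cos θ = |n₁·n₂| / (|n₁||n₂|) = |364| / (√5684 · √50).
θ = arccos(0.68279) ≈ 46.9°.

46.9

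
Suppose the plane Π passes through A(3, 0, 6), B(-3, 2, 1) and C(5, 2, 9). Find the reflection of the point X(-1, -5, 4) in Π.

(3, -3, 0)

AB = (-6, 2, -5), AC = (2, 2, 3); a normal to Π is AB × AC = (16, 8, -16).
Using A: Π has equation 16x + 8y - 16z = -48.
λ = (n·X − d)/|n|² = (-120 − (-48))/576 = -1/8.
Reflection = X − 2λn = (-1, -5, 4) − (-1/4)·(16, 8, -16) = (3, -3, 0).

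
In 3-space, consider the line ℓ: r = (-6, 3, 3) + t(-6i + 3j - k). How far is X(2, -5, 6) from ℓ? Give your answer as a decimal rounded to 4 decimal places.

Taking (-6, 3, 3) on ℓ with direction v = (-6, 3, -1): w = X − (-6, 3, 3) = (8, -8, 3), and w × v = (-1, -10, -24).
Distance = |w × v| / |v| = √677 / √46 ≈ 3.8363.

3.8363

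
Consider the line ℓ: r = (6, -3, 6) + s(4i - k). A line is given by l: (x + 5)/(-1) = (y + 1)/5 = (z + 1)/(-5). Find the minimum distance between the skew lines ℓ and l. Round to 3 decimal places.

l has direction (-1, 5, -5) through (-5, -1, -1).
Common perpendicular direction n = (4, 0, -1) × (-1, 5, -5) = (5, 21, 20).
With w = (-5, -1, -1) − (6, -3, 6) = (-11, 2, -7), w · n = -153.
Distance = |w · n| / |n| = |-153| / √866 ≈ 5.199.

5.199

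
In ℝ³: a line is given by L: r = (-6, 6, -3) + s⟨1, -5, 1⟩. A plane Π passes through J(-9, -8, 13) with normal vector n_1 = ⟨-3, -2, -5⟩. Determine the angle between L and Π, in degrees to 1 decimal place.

3.6

Π: n_1·r = n_1·J gives -3x - 2y - 5z = -22.
sin θ = |n·v| / (|n||v|) = |2| / (√38 · √27) = 0.06244.
θ ≈ 3.6°.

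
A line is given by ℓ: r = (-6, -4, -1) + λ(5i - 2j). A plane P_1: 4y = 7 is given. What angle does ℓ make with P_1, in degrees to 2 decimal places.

sin θ = |n·v| / (|n||v|) = |-8| / (√16 · √29) = 0.37139.
θ ≈ 21.80°.

21.80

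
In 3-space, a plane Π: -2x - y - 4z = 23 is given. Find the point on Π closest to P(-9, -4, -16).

(-3, -1, -4)

Foot = P − λn with λ = (n·P − d)/|n|² = (86 − 23)/21 = 3.
Foot = (-9, -4, -16) − 3·(-2, -1, -4) = (-3, -1, -4).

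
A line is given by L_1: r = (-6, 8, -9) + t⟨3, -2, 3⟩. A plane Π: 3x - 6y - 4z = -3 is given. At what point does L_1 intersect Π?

(3, 2, 0)

Substitute r = (-6, 8, -9) + t(3, -2, 3) into the plane: -30 + 9t = -3, so t = 3.
Intersection: (-6, 8, -9) + 3·(3, -2, 3) = (3, 2, 0).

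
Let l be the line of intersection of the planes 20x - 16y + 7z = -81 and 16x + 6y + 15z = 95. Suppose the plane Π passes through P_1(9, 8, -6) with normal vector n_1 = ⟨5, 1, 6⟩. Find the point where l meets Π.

Direction of l: (20, -16, 7) × (16, 6, 15) = (-282, -188, 376).
A point on l: solving the two plane equations with x = 11 gives (11, 14, -11).
Π: n_1·r = n_1·P_1 gives 5x + y + 6z = 17.
Substitute r = (11, 14, -11) + t(-282, -188, 376) into the plane: 3 + 658t = 17, so t = 1/47.
Intersection: (11, 14, -11) + (1/47)·(-282, -188, 376) = (5, 10, -3).

(5, 10, -3)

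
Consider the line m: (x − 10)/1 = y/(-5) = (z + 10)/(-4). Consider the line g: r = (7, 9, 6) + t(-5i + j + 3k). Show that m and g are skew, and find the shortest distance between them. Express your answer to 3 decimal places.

6.306

m has direction (1, -5, -4) through (10, 0, -10).
Common perpendicular direction n = (1, -5, -4) × (-5, 1, 3) = (-11, 17, -24).
With w = (7, 9, 6) − (10, 0, -10) = (-3, 9, 16), w · n = -198.
Since n ≠ 0 the lines are not parallel, and w · n = -198 ≠ 0 so they do not intersect; hence they are skew.
Distance = |w · n| / |n| = |-198| / √986 ≈ 6.306.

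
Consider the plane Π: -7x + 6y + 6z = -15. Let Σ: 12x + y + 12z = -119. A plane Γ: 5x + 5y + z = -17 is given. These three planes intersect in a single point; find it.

(-3, 1, -7)

Solving the 3×3 linear system -7x + 6y + 6z = -15, 12x + y + 12z = -119, 5x + 5y + z = -17 (e.g. by elimination or Cramer's rule, determinant = 1031) gives (-3, 1, -7).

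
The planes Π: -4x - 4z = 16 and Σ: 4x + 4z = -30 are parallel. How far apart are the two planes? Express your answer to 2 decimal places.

2.47

Rescale Σ by 1/(-1): -4x - 4z = 30. Then distance = |16 − 30| / √32 ≈ 2.47.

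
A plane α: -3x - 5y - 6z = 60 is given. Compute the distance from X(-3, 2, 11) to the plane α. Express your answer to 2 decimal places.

15.18

n·X − d = (-3)·(-3) + (-5)·(2) + (-6)·(11) − 60 = -127; |n| = √70.
Distance = |-127| / √70 = 127/√70 ≈ 15.18.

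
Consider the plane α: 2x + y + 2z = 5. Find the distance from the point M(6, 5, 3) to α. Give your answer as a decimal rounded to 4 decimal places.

6.0000

n·M − d = (2)·(6) + (1)·(5) + (2)·(3) − 5 = 18; |n| = √9.
Distance = |18| / √9 = 18/√9 ≈ 6.0000.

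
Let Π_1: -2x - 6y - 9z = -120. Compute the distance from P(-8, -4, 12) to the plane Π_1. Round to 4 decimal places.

4.7273

n·P − d = (-2)·(-8) + (-6)·(-4) + (-9)·(12) − (-120) = 52; |n| = √121.
Distance = |52| / √121 = 52/√121 ≈ 4.7273.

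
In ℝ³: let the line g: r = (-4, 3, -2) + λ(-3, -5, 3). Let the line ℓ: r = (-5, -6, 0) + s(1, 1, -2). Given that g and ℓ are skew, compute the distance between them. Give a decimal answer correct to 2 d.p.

Common perpendicular direction n = (-3, -5, 3) × (1, 1, -2) = (7, -3, 2).
With w = (-5, -6, 0) − (-4, 3, -2) = (-1, -9, 2), w · n = 24.
Distance = |w · n| / |n| = |24| / √62 ≈ 3.05.

3.05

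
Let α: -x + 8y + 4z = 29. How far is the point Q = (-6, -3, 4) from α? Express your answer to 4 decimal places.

3.4444

n·Q − d = (-1)·(-6) + (8)·(-3) + (4)·(4) − 29 = -31; |n| = √81.
Distance = |-31| / √81 = 31/√81 ≈ 3.4444.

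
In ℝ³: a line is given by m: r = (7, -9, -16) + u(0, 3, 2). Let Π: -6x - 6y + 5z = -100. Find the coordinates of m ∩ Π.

Substitute r = (7, -9, -16) + t(0, 3, 2) into the plane: -68 + (-8)t = -100, so t = 4.
Intersection: (7, -9, -16) + 4·(0, 3, 2) = (7, 3, -8).

(7, 3, -8)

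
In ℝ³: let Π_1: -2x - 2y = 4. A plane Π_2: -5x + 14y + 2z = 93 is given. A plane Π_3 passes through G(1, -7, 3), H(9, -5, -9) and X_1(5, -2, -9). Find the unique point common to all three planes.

(-7, 5, -6)

GH = (8, 2, -12), GX_1 = (4, 5, -12); a normal to Π_3 is GH × GX_1 = (36, 48, 32).
Using G: Π_3 has equation 36x + 48y + 32z = -204.
Solving the 3×3 linear system -2x - 2y = 4, -5x + 14y + 2z = 93, 36x + 48y + 32z = -204 (e.g. by elimination or Cramer's rule, determinant = -1168) gives (-7, 5, -6).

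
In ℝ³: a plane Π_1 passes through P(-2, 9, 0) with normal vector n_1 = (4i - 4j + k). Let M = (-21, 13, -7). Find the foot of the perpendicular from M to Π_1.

(-9, 1, -4)

Π_1: n_1·r = n_1·P gives 4x - 4y + z = -44.
Foot = M − λn with λ = (n·M − d)/|n|² = (-143 − (-44))/33 = -3.
Foot = (-21, 13, -7) − (-3)·(4, -4, 1) = (-9, 1, -4).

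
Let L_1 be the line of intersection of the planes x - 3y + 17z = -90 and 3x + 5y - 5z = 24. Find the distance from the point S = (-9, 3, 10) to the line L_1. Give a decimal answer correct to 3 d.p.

Direction of L_1: (1, -3, 17) × (3, 5, -5) = (-70, 56, 14).
A point on L_1: solving the two plane equations with x = -2 gives (-2, 1, -5).
Taking (-2, 1, -5) on L_1 with direction v = (-70, 56, 14): w = S − (-2, 1, -5) = (-7, 2, 15), and w × v = (-812, -952, -252).
Distance = |w × v| / |v| = √1629152 / √8232 ≈ 14.068.

14.068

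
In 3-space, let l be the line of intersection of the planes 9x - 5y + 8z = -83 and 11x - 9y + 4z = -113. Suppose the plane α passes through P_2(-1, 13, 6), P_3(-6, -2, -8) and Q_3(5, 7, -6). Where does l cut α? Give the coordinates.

(-7, 4, 0)

Direction of l: (9, -5, 8) × (11, -9, 4) = (52, 52, -26).
A point on l: solving the two plane equations with x = -3 gives (-3, 8, -2).
P_2P_3 = (-5, -15, -14), P_2Q_3 = (6, -6, -12); a normal to α is P_2P_3 × P_2Q_3 = (96, -144, 120).
Using P_2: α has equation 96x - 144y + 120z = -1248.
Substitute r = (-3, 8, -2) + t(52, 52, -26) into the plane: -1680 + (-5616)t = -1248, so t = -1/13.
Intersection: (-3, 8, -2) + (-1/13)·(52, 52, -26) = (-7, 4, 0).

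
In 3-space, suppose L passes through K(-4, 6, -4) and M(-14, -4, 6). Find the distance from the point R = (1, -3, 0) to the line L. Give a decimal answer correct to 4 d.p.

10.0333

A direction vector for L is M − K = (-10, -10, 10).
Taking (-4, 6, -4) on L with direction v = (-10, -10, 10): w = R − (-4, 6, -4) = (5, -9, 4), and w × v = (-50, -90, -140).
Distance = |w × v| / |v| = √30200 / √300 ≈ 10.0333.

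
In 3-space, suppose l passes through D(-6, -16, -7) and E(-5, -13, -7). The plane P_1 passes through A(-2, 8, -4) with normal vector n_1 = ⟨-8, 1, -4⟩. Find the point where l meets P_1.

(-2, -4, -7)

A direction vector for l is E − D = (1, 3, 0).
P_1: n_1·r = n_1·A gives -8x + y - 4z = 40.
Substitute r = (-6, -16, -7) + t(1, 3, 0) into the plane: 60 + (-5)t = 40, so t = 4.
Intersection: (-6, -16, -7) + 4·(1, 3, 0) = (-2, -4, -7).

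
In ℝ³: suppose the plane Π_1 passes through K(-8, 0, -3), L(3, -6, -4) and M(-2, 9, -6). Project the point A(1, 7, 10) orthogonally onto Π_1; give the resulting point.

KL = (11, -6, -1), KM = (6, 9, -3); a normal to Π_1 is KL × KM = (27, 27, 135).
Using K: Π_1 has equation 27x + 27y + 135z = -621.
Foot = A − λn with λ = (n·A − d)/|n|² = (1566 − (-621))/19683 = 1/9.
Foot = (1, 7, 10) − (1/9)·(27, 27, 135) = (-2, 4, -5).

(-2, 4, -5)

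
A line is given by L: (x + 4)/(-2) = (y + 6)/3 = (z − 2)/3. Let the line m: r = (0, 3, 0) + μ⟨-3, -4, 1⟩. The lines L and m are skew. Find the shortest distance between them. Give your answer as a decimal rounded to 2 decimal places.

1.56

L has direction (-2, 3, 3) through (-4, -6, 2).
Common perpendicular direction n = (-2, 3, 3) × (-3, -4, 1) = (15, -7, 17).
With w = (0, 3, 0) − (-4, -6, 2) = (4, 9, -2), w · n = -37.
Distance = |w · n| / |n| = |-37| / √563 ≈ 1.56.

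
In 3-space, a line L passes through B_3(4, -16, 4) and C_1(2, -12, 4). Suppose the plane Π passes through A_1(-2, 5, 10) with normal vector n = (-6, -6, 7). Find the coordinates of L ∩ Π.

A direction vector for L is C_1 − B_3 = (-2, 4, 0).
Π: n·r = n·A_1 gives -6x - 6y + 7z = 52.
Substitute r = (4, -16, 4) + t(-2, 4, 0) into the plane: 100 + (-12)t = 52, so t = 4.
Intersection: (4, -16, 4) + 4·(-2, 4, 0) = (-4, 0, 4).

(-4, 0, 4)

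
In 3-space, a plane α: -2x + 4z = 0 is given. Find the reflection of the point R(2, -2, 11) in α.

(10, -2, -5)

λ = (n·R − d)/|n|² = (40 − 0)/20 = 2.
Reflection = R − 2λn = (2, -2, 11) − 4·(-2, 0, 4) = (10, -2, -5).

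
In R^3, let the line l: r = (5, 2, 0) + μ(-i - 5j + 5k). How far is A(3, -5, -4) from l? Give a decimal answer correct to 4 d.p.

Taking (5, 2, 0) on l with direction v = (-1, -5, 5): w = A − (5, 2, 0) = (-2, -7, -4), and w × v = (-55, 14, 3).
Distance = |w × v| / |v| = √3230 / √51 ≈ 7.9582.

7.9582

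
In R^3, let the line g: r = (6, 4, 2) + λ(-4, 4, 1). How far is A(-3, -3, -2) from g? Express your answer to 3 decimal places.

Taking (6, 4, 2) on g with direction v = (-4, 4, 1): w = A − (6, 4, 2) = (-9, -7, -4), and w × v = (9, 25, -64).
Distance = |w × v| / |v| = √4802 / √33 ≈ 12.063.

12.063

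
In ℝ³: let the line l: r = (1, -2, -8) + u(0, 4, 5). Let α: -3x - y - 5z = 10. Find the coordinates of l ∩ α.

(1, 2, -3)

Substitute r = (1, -2, -8) + t(0, 4, 5) into the plane: 39 + (-29)t = 10, so t = 1.
Intersection: (1, -2, -8) + 1·(0, 4, 5) = (1, 2, -3).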